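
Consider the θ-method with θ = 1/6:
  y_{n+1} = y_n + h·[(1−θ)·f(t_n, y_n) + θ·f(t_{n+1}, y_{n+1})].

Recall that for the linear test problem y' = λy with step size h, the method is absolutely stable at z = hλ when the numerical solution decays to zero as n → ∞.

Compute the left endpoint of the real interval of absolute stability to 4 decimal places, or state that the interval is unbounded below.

z* = -3.0000.

With y'=λy (z=hλ):
  y_{n+1} = y_n + z·[5/6·y_n + 1/6·y_{n+1}] ⇒ (1 − 1/6z)y_{n+1} = (1 + 5/6z)y_n
  so R(z) = (1 + 5/6z)/(1 − 1/6z).

Boundary: |R(x)|=1, x<0.
x=-1.01: |R|=0.1355
R=−1: 1+5/6x = −1+1/6x ⇒ -2/3x=2 ⇒ x=2/(-2/3)=-3.0000
Confirm numerically:
  x=-1.778: |R|=0.37156 <1
  x=-1.663: |R|=0.30210 <1
  x=-1.502: |R|=0.20128 <1
  x=-1.258: |R|=0.03996 <1
  x=-3.585: |R|=1.24413 >1
  x=-3.398: |R|=1.16940 >1
  x=-3.026: |R|=1.01152 >1
So |R|<1 on (-3.0000, 0).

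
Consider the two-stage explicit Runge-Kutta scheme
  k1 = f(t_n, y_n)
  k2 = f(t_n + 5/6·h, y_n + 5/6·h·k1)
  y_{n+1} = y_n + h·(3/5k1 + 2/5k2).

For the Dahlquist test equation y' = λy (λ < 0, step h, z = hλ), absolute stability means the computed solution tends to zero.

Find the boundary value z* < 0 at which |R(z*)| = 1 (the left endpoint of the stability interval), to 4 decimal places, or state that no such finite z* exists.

left endpoint -3.0000.

On y'=λy, z=hλ:
  k1=λy_n ⇒ h·k1=z·y_n;  k2=λ(1+5/6z)y_n ⇒ h·k2=z(1+5/6z)y_n
  y_{n+1}/y_n = 1 + 3/5z + 2/5z(1+5/6z) = 1 + z + 1/3z²
  R(z) = 1 + z + 1/3z².

Boundary: |R(x)|=1, x<0.
x=-1.23: |R|=0.2743
R=1: x+1/3x²=0 ⇒ x=−3=-3.0000; min R=1−1/(4·1/3)=0.2500>−1
Confirm numerically:
  x=-2.894: |R|=0.89775 <1
  x=-2.463: |R|=0.55912 <1
  x=-2.450: |R|=0.55083 <1
  x=-1.647: |R|=0.25720 <1
  x=-3.555: |R|=1.65768 >1
  x=-3.384: |R|=1.43315 >1
Stable set (-3.0000, 0).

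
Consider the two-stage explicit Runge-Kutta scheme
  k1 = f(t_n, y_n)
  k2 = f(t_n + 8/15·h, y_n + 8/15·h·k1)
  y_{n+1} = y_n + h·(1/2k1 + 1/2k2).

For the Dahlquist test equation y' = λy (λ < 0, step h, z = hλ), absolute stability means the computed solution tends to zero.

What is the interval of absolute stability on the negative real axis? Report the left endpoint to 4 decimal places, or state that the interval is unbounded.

On y'=λy, z=hλ:
  k1=λy_n ⇒ h·k1=z·y_n;  k2=λ(1+8/15z)y_n ⇒ h·k2=z(1+8/15z)y_n
  y_{n+1}/y_n = 1 + 1/2z + 1/2z(1+8/15z) = 1 + z + 4/15z²
  Hence R(z) = 1 + z + 4/15z².

Find x<0 with |R(x)|<1.
x=-0.81: |R|=0.3650
R=1: x+4/15x²=0 ⇒ x=−15/4=-3.7500; min R=1−1/(4·4/15)=0.0625>−1
Confirm numerically:
  x=-3.507: |R|=0.77275 <1
  x=-2.311: |R|=0.11319 <1
  x=-2.240: |R|=0.09803 <1
  x=-2.125: |R|=0.07917 <1
  x=-4.332: |R|=1.67233 >1
  x=-4.155: |R|=1.44874 >1
  x=-3.819: |R|=1.07027 >1
So |R|<1 on (-3.7500, 0).

z∈(-3.7500,0).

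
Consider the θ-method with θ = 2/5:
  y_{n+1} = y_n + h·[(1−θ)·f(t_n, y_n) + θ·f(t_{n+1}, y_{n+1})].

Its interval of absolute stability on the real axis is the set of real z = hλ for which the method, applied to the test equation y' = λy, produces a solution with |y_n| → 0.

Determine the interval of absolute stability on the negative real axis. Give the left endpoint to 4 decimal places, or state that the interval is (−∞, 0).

(-10.0000, 0).

With y'=λy (z=hλ):
  y_{n+1} = y_n + z·[3/5·y_n + 2/5·y_{n+1}] ⇒ (1 − 2/5z)y_{n+1} = (1 + 3/5z)y_n
  so R(z) = (1 + 3/5z)/(1 − 2/5z).

Solve |R(x)|<1 on ℝ⁻.
x=-0.89: |R|=0.3437
R=−1: 1+3/5x = −1+2/5x ⇒ -1/5x=2 ⇒ x=2/(-1/5)=-10.0000
Confirm numerically:
  x=-9.128: |R|=0.96250 <1
  x=-8.107: |R|=0.91077 <1
  x=-5.139: |R|=0.68183 <1
  x=-10.481: |R|=1.01853 >1
  x=-10.299: |R|=1.01168 >1
Stable set (-10.0000, 0).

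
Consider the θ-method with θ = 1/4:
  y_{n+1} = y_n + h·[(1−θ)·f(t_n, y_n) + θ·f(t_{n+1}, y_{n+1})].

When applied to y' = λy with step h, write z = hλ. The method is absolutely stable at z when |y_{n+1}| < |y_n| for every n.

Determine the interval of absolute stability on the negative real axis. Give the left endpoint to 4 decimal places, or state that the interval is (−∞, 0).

On y'=λy, z=hλ:
  y_{n+1} = y_n + z·[3/4·y_n + 1/4·y_{n+1}] ⇒ (1 − 1/4z)y_{n+1} = (1 + 3/4z)y_n
  ⇒ R(z) = (1 + 3/4z)/(1 − 1/4z).

Solve |R(x)|<1 on ℝ⁻.
x=-1.26: |R|=0.0418
R=−1: 1+3/4x = −1+1/4x ⇒ -1/2x=2 ⇒ x=2/(-1/2)=-4.0000
Confirm numerically:
  x=-3.647: |R|=0.90768 <1
  x=-3.387: |R|=0.83403 <1
  x=-2.355: |R|=0.48230 <1
  x=-4.254: |R|=1.06155 >1
  x=-4.239: |R|=1.05802 >1
  x=-4.054: |R|=1.01341 >1
So |R|<1 on (-4.0000, 0).

z∈(-4.0000,0).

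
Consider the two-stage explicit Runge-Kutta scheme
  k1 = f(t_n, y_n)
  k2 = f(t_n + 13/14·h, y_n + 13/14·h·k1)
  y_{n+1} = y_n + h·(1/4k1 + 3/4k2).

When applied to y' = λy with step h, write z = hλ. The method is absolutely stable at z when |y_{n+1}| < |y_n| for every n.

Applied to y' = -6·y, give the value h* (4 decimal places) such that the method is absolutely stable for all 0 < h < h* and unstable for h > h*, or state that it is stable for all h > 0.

Set f=λy, z=hλ:
  k1=λy_n ⇒ h·k1=z·y_n;  k2=λ(1+13/14z)y_n ⇒ h·k2=z(1+13/14z)y_n
  y_{n+1}/y_n = 1 + 1/4z + 3/4z(1+13/14z) = 1 + z + 39/56z²
  R(z) = 1 + z + 39/56z².

Solve |R(x)|<1 on ℝ⁻.
x=-0.34: |R|=0.7405
R=1: x+39/56x²=0 ⇒ x=−56/39=-1.4359; min R=1−1/(4·39/56)=0.6410>−1
Confirm numerically:
  x=-1.415: |R|=0.97941 <1
  x=-1.203: |R|=0.80488 <1
  x=-0.975: |R|=0.68704 <1
  x=-1.836: |R|=1.51159 >1
Interval (-1.4359, 0).

(-1.4359,0); λ=-6 ⇒ h* = (56/39)/6 = 0.2393.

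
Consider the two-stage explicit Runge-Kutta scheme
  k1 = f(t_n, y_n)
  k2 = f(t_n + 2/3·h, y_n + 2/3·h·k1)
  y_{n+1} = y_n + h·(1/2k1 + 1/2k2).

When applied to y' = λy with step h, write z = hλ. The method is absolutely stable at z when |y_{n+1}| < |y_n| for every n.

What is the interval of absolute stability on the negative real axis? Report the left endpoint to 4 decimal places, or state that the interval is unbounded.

Set f=λy, z=hλ:
  k1=λy_n ⇒ h·k1=z·y_n;  k2=λ(1+2/3z)y_n ⇒ h·k2=z(1+2/3z)y_n
  y_{n+1}/y_n = 1 + 1/2z + 1/2z(1+2/3z) = 1 + z + 1/3z²
  so R(z) = 1 + z + 1/3z².

Solve |R(x)|<1 on ℝ⁻.
x=-1.31: |R|=0.2620
R=1: x+1/3x²=0 ⇒ x=−3=-3.0000; min R=1−1/(4·1/3)=0.2500>−1
Confirm numerically:
  x=-2.596: |R|=0.65041 <1
  x=-2.032: |R|=0.34434 <1
  x=-1.787: |R|=0.27746 <1
  x=-1.533: |R|=0.25036 <1
  x=-3.590: |R|=1.70603 >1
  x=-3.437: |R|=1.50066 >1
Interval (-3.0000, 0).

(-3.0000, 0).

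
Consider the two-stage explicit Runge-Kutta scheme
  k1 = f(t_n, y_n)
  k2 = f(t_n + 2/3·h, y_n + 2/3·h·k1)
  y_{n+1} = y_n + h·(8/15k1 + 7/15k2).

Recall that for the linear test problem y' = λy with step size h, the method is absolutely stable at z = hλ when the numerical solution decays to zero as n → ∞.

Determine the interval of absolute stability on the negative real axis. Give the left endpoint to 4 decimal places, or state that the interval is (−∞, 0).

z∈(-3.2143,0).

Set f=λy, z=hλ:
  k1=λy_n ⇒ h·k1=z·y_n;  k2=λ(1+2/3z)y_n ⇒ h·k2=z(1+2/3z)y_n
  y_{n+1}/y_n = 1 + 8/15z + 7/15z(1+2/3z) = 1 + z + 14/45z²
  so R(z) = 1 + z + 14/45z².

Solve |R(x)|<1 on ℝ⁻.
x=-1.3: |R|=0.2258
R=1: x+14/45x²=0 ⇒ x=−45/14=-3.2143; min R=1−1/(4·14/45)=0.1964>−1
Confirm numerically:
  x=-2.091: |R|=0.26927 <1
  x=-2.043: |R|=0.25553 <1
  x=-2.027: |R|=0.25127 <1
  x=-3.718: |R|=1.58265 >1
  x=-3.574: |R|=1.39997 >1
  x=-3.373: |R|=1.16655 >1
Stable set (-3.2143, 0).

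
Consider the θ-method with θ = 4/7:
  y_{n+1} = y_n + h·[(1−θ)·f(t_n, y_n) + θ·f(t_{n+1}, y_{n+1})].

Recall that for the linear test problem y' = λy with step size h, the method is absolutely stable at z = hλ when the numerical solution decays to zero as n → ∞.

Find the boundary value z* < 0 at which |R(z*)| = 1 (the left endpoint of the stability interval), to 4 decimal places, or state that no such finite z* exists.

(−∞, 0) — no finite endpoint.

With y'=λy (z=hλ):
  y_{n+1} = y_n + z·[3/7·y_n + 4/7·y_{n+1}] ⇒ (1 − 4/7z)y_{n+1} = (1 + 3/7z)y_n
  Hence R(z) = (1 + 3/7z)/(1 − 4/7z).

Need |R(x)|<1, x<0.
x=-0.91: |R|=0.4013
x=-2: |R|=0.0667
x=-10: |R|=0.4894
x=-100: |R|=0.7199
θ=4/7≥1/2 ⇒ |1+3/7x|<|1−4/7x| ∀x<0 ⇒ interval (−∞,0).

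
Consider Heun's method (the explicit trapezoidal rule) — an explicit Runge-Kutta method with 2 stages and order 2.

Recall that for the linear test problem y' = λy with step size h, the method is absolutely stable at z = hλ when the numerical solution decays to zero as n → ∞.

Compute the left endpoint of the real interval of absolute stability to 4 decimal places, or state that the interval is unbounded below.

On y'=λy, z=hλ:
  order 2, 2-stage ⇒ R(z)=1+z+z^2/2
  (e.g. R(-1.55)=0.65125, |R|=0.65125)

Find x<0 with |R(x)|<1.
x=-1.55: |R|=0.6513
|R(-2.36)|=1.4248 |R(-1.93)|=0.9325 |R(-0.8)|=0.5200
Bisect:
  x_lo=-2.5532 |R|=1.7063  x_hi=-0.1510 |R|=0.8604
  mid=-1.35209 |R|=0.56198 →hi
  mid=-1.95266 |R|=0.95378 →hi
  mid=-2.25295 |R|=1.28494 →lo
  mid=-2.10280 |R|=1.10809 →lo
  mid=-2.02773 |R|=1.02812 →lo
  mid=-1.99020 |R|=0.99024 →hi
  mid=-2.00896 |R|=1.00900 →lo
  ...
  [-2.00002,-1.99987] ⇒ x*=-2.0000
Interval (-2.0000, 0).

left endpoint -2.0000.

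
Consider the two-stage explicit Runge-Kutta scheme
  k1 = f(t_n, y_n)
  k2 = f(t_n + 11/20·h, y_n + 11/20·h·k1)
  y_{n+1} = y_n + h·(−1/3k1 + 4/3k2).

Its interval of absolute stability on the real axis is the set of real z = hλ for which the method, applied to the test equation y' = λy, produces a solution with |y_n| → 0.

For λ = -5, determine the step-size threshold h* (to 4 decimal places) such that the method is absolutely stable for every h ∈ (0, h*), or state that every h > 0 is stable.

With y'=λy (z=hλ):
  k1=λy_n ⇒ h·k1=z·y_n;  k2=λ(1+11/20z)y_n ⇒ h·k2=z(1+11/20z)y_n
  y_{n+1}/y_n = 1 − 1/3z + 4/3z(1+11/20z) = 1 + z + 11/15z²
  Hence R(z) = 1 + z + 11/15z².

Solve |R(x)|<1 on ℝ⁻.
x=-1.3: |R|=0.9393
R=1: x+11/15x²=0 ⇒ x=−15/11=-1.3636; min R=1−1/(4·11/15)=0.6591>−1
Confirm numerically:
  x=-1.177: |R|=0.83891 <1
  x=-1.054: |R|=0.76067 <1
  x=-0.779: |R|=0.66602 <1
  x=-0.753: |R|=0.66281 <1
  x=-1.910: |R|=1.76527 >1
  x=-1.813: |R|=1.59744 >1
  x=-1.457: |R|=1.09976 >1
So |R|<1 on (-1.3636, 0).

(-1.3636,0); λ=-5 ⇒ h* = (15/11)/5 = 0.2727.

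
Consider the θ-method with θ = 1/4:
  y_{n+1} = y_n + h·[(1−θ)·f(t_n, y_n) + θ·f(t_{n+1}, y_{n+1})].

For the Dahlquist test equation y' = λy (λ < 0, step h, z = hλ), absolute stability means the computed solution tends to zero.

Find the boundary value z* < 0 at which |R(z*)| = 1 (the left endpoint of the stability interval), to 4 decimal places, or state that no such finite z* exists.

With y'=λy (z=hλ):
  y_{n+1} = y_n + z·[3/4·y_n + 1/4·y_{n+1}] ⇒ (1 − 1/4z)y_{n+1} = (1 + 3/4z)y_n
  so R(z) = (1 + 3/4z)/(1 − 1/4z).

Solve |R(x)|<1 on ℝ⁻.
x=-1.54: |R|=0.1119
R=−1: 1+3/4x = −1+1/4x ⇒ -1/2x=2 ⇒ x=2/(-1/2)=-4.0000
Confirm numerically:
  x=-3.389: |R|=0.83462 <1
  x=-1.841: |R|=0.26074 <1
  x=-1.733: |R|=0.20914 <1
  x=-4.530: |R|=1.12427 >1
  x=-4.221: |R|=1.05376 >1
Stable set (-4.0000, 0).

left endpoint -4.0000.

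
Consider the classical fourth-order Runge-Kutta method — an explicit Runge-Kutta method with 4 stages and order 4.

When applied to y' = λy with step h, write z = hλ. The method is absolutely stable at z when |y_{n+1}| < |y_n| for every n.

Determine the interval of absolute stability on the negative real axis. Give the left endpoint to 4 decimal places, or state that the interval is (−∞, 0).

With y'=λy (z=hλ):
  order 4, 4-stage ⇒ R(z)=1+z+z^2/2+z^3/6+z^4/24
  (e.g. R(-1.25)=0.30745, |R|=0.30745)

Find x<0 with |R(x)|<1.
x=-1.25: |R|=0.3075
|R(-2.37)|=0.5343 |R(-2.34)|=0.5116 |R(-1.29)|=0.2997
Bisect:
  x_lo=-3.4556 |R|=2.5791  x_hi=-0.3535 |R|=0.7023
  mid=-1.90457 |R|=0.30594 →hi
  mid=-2.68010 |R|=0.85265 →hi
  mid=-3.06786 |R|=1.51659 →lo
  mid=-2.87398 |R|=1.14216 →lo
  mid=-2.77704 |R|=0.98763 →hi
  mid=-2.82551 |R|=1.06235 →lo
  mid=-2.80128 |R|=1.02437 →lo
  mid=-2.78916 |R|=1.00584 →lo
  mid=-2.78310 |R|=0.99670 →hi
  ...
  [-2.78537,-2.78518] ⇒ x*=-2.7853
So |R|<1 on (-2.7853, 0).

z∈(-2.7853,0).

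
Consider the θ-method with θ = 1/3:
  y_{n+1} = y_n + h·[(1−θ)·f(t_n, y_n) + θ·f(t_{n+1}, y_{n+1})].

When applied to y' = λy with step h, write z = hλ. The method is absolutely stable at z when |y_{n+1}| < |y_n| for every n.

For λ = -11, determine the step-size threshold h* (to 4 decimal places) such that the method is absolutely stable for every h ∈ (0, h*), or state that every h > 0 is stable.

(-6.0000,0); λ=-11 ⇒ h* = (6)/11 = 0.5455.

Set f=λy, z=hλ:
  y_{n+1} = y_n + z·[2/3·y_n + 1/3·y_{n+1}] ⇒ (1 − 1/3z)y_{n+1} = (1 + 2/3z)y_n
  Hence R(z) = (1 + 2/3z)/(1 − 1/3z).

Boundary: |R(x)|=1, x<0.
x=-1.78: |R|=0.1172
R=−1: 1+2/3x = −1+1/3x ⇒ -1/3x=2 ⇒ x=2/(-1/3)=-6.0000
Confirm numerically:
  x=-5.704: |R|=0.96599 <1
  x=-4.342: |R|=0.77418 <1
  x=-4.135: |R|=0.73861 <1
  x=-3.328: |R|=0.57775 <1
  x=-6.500: |R|=1.05263 >1
  x=-6.346: |R|=1.03702 >1
Interval (-6.0000, 0).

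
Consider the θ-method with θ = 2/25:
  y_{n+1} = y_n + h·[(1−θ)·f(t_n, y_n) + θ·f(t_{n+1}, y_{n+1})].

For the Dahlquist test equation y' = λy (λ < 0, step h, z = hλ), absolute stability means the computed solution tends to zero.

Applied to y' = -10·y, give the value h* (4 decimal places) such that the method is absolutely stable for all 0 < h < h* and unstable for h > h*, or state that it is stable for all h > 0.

(-2.3810,0); λ=-10 ⇒ h* = (50/21)/10 = 0.2381.

Set f=λy, z=hλ:
  y_{n+1} = y_n + z·[23/25·y_n + 2/25·y_{n+1}] ⇒ (1 − 2/25z)y_{n+1} = (1 + 23/25z)y_n
  R(z) = (1 + 23/25z)/(1 − 2/25z).

Boundary: |R(x)|=1, x<0.
x=-1.3: |R|=0.1775
R=−1: 1+23/25x = −1+2/25x ⇒ -21/25x=2 ⇒ x=2/(-21/25)=-2.3810
Confirm numerically:
  x=-2.299: |R|=0.94185 <1
  x=-2.203: |R|=0.87292 <1
  x=-1.354: |R|=0.22167 <1
  x=-1.080: |R|=0.00589 <1
  x=-2.843: |R|=1.31620 >1
  x=-2.774: |R|=1.27020 >1
So |R|<1 on (-2.3810, 0).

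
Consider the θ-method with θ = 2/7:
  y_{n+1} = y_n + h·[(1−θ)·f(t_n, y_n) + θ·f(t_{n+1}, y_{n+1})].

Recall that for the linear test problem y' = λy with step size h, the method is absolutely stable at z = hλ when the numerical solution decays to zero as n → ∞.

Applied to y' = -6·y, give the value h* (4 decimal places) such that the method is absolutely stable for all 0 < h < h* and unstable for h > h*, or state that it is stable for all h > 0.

Test eqn y'=λy, z=hλ:
  y_{n+1} = y_n + z·[5/7·y_n + 2/7·y_{n+1}] ⇒ (1 − 2/7z)y_{n+1} = (1 + 5/7z)y_n
  so R(z) = (1 + 5/7z)/(1 − 2/7z).

Find x<0 with |R(x)|<1.
x=-0.64: |R|=0.4589
R=−1: 1+5/7x = −1+2/7x ⇒ -3/7x=2 ⇒ x=2/(-3/7)=-4.6667
Confirm numerically:
  x=-4.309: |R|=0.93130 <1
  x=-3.988: |R|=0.86405 <1
  x=-3.192: |R|=0.66946 <1
  x=-2.898: |R|=0.58534 <1
  x=-5.162: |R|=1.08578 >1
  x=-5.037: |R|=1.06507 >1
  x=-4.824: |R|=1.02835 >1
So |R|<1 on (-4.6667, 0).

(-4.6667,0); λ=-6 ⇒ h* = (14/3)/6 = 0.7778.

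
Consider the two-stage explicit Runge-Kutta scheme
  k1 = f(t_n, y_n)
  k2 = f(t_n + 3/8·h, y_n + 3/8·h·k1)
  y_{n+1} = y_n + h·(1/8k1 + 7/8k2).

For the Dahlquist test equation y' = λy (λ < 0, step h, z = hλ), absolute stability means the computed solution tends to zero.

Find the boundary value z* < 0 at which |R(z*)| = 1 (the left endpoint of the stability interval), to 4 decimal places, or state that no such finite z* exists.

z* = -3.0476.

With y'=λy (z=hλ):
  k1=λy_n ⇒ h·k1=z·y_n;  k2=λ(1+3/8z)y_n ⇒ h·k2=z(1+3/8z)y_n
  y_{n+1}/y_n = 1 + 1/8z + 7/8z(1+3/8z) = 1 + z + 21/64z²
  Hence R(z) = 1 + z + 21/64z².

Need |R(x)|<1, x<0.
x=-1.29: |R|=0.2560
R=1: x+21/64x²=0 ⇒ x=−64/21=-3.0476; min R=1−1/(4·21/64)=0.2381>−1
Confirm numerically:
  x=-2.894: |R|=0.85412 <1
  x=-2.697: |R|=0.68972 <1
  x=-1.317: |R|=0.25213 <1
  x=-1.252: |R|=0.26234 <1
  x=-3.339: |R|=1.31924 >1
  x=-3.324: |R|=1.30145 >1
  x=-3.237: |R|=1.20115 >1
Stable set (-3.0476, 0).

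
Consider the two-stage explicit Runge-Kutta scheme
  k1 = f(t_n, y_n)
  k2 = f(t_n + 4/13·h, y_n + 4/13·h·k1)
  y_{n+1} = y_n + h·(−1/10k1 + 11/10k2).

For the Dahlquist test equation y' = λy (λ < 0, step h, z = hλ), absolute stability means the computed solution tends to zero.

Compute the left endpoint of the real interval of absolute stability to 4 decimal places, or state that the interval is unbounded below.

z* = -2.9545.

On y'=λy, z=hλ:
  k1=λy_n ⇒ h·k1=z·y_n;  k2=λ(1+4/13z)y_n ⇒ h·k2=z(1+4/13z)y_n
  y_{n+1}/y_n = 1 − 1/10z + 11/10z(1+4/13z) = 1 + z + 22/65z²
  so R(z) = 1 + z + 22/65z².

Solve |R(x)|<1 on ℝ⁻.
x=-1.78: |R|=0.2924
R=1: x+22/65x²=0 ⇒ x=−65/22=-2.9545; min R=1−1/(4·22/65)=0.2614>−1
Confirm numerically:
  x=-1.898: |R|=0.32128 <1
  x=-1.879: |R|=0.31599 <1
  x=-1.396: |R|=0.26360 <1
  x=-1.371: |R|=0.26519 <1
  x=-3.476: |R|=1.61349 >1
  x=-3.440: |R|=1.56522 >1
  x=-3.261: |R|=1.33824 >1
So |R|<1 on (-2.9545, 0).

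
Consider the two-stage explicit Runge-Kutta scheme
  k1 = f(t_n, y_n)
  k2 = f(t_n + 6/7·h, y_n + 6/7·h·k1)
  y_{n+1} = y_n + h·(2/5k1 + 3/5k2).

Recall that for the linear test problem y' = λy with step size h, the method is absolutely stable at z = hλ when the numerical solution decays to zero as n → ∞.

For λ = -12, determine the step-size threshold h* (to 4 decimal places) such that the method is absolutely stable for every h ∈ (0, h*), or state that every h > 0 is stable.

(-1.9444,0); λ=-12 ⇒ h* = (35/18)/12 = 0.1620.

Set f=λy, z=hλ:
  k1=λy_n ⇒ h·k1=z·y_n;  k2=λ(1+6/7z)y_n ⇒ h·k2=z(1+6/7z)y_n
  y_{n+1}/y_n = 1 + 2/5z + 3/5z(1+6/7z) = 1 + z + 18/35z²
  Hence R(z) = 1 + z + 18/35z².

Solve |R(x)|<1 on ℝ⁻.
x=-0.86: |R|=0.5204
R=1: x+18/35x²=0 ⇒ x=−35/18=-1.9444; min R=1−1/(4·18/35)=0.5139>−1
Confirm numerically:
  x=-1.874: |R|=0.93211 <1
  x=-1.703: |R|=0.78854 <1
  x=-1.427: |R|=0.62025 <1
  x=-1.374: |R|=0.59691 <1
  x=-2.198: |R|=1.28662 >1
Interval (-1.9444, 0).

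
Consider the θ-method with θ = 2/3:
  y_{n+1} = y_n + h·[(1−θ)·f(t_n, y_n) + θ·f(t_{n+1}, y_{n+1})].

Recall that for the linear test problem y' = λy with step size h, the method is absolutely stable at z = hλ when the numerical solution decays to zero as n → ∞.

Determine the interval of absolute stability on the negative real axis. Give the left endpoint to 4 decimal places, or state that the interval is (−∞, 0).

Set f=λy, z=hλ:
  y_{n+1} = y_n + z·[1/3·y_n + 2/3·y_{n+1}] ⇒ (1 − 2/3z)y_{n+1} = (1 + 1/3z)y_n
  so R(z) = (1 + 1/3z)/(1 − 2/3z).

Find x<0 with |R(x)|<1.
x=-1.72: |R|=0.1988
x=-2: |R|=0.1429
x=-10: |R|=0.3043
x=-100: |R|=0.4778
θ=2/3≥1/2 ⇒ |1+1/3x|<|1−2/3x| ∀x<0 ⇒ unbounded interval.

(−∞, 0) — no finite endpoint.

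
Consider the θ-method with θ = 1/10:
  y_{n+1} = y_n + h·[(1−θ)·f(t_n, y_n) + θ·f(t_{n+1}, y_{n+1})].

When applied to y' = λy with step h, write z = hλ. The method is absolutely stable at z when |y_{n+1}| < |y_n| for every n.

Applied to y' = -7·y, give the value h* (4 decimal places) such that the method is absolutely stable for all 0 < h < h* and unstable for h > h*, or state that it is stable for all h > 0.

(-2.5000,0); λ=-7 ⇒ h* = (5/2)/7 = 0.3571.

Test eqn y'=λy, z=hλ:
  y_{n+1} = y_n + z·[9/10·y_n + 1/10·y_{n+1}] ⇒ (1 − 1/10z)y_{n+1} = (1 + 9/10z)y_n
  ⇒ R(z) = (1 + 9/10z)/(1 − 1/10z).

Boundary: |R(x)|=1, x<0.
x=-0.61: |R|=0.4251
R=−1: 1+9/10x = −1+1/10x ⇒ -4/5x=2 ⇒ x=2/(-4/5)=-2.5000
Confirm numerically:
  x=-2.377: |R|=0.92050 <1
  x=-2.304: |R|=0.87256 <1
  x=-2.226: |R|=0.82071 <1
  x=-1.929: |R|=0.61707 <1
  x=-2.892: |R|=1.24325 >1
  x=-2.655: |R|=1.09798 >1
  x=-2.552: |R|=1.03314 >1
Stable set (-2.5000, 0).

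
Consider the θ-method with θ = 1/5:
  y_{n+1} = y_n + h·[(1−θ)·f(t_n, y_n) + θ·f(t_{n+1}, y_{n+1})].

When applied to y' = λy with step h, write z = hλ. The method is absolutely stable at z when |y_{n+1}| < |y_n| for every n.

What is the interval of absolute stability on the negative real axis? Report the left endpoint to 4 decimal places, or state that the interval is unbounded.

Test eqn y'=λy, z=hλ:
  y_{n+1} = y_n + z·[4/5·y_n + 1/5·y_{n+1}] ⇒ (1 − 1/5z)y_{n+1} = (1 + 4/5z)y_n
  Hence R(z) = (1 + 4/5z)/(1 − 1/5z).

Need |R(x)|<1, x<0.
x=-1.15: |R|=0.0650
R=−1: 1+4/5x = −1+1/5x ⇒ -3/5x=2 ⇒ x=2/(-3/5)=-3.3333
Confirm numerically:
  x=-2.424: |R|=0.63254 <1
  x=-1.636: |R|=0.23267 <1
  x=-1.540: |R|=0.17737 <1
  x=-3.927: |R|=1.19951 >1
  x=-3.681: |R|=1.12015 >1
  x=-3.523: |R|=1.06676 >1
Stable set (-3.3333, 0).

(-3.3333, 0).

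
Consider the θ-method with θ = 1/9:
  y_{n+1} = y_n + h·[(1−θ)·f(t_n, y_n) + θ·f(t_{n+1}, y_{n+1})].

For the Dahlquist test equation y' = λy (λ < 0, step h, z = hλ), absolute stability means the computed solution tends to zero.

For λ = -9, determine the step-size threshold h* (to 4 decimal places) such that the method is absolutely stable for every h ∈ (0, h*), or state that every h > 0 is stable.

On y'=λy, z=hλ:
  y_{n+1} = y_n + z·[8/9·y_n + 1/9·y_{n+1}] ⇒ (1 − 1/9z)y_{n+1} = (1 + 8/9z)y_n
  ⇒ R(z) = (1 + 8/9z)/(1 − 1/9z).

Need |R(x)|<1, x<0.
x=-1.62: |R|=0.3729
R=−1: 1+8/9x = −1+1/9x ⇒ -7/9x=2 ⇒ x=2/(-7/9)=-2.5714
Confirm numerically:
  x=-2.467: |R|=0.93625 <1
  x=-2.041: |R|=0.66371 <1
  x=-1.715: |R|=0.44050 <1
  x=-3.028: |R|=1.26571 >1
  x=-2.633: |R|=1.03705 >1
Interval (-2.5714, 0).

(-2.5714,0); λ=-9 ⇒ h* = (18/7)/9 = 0.2857.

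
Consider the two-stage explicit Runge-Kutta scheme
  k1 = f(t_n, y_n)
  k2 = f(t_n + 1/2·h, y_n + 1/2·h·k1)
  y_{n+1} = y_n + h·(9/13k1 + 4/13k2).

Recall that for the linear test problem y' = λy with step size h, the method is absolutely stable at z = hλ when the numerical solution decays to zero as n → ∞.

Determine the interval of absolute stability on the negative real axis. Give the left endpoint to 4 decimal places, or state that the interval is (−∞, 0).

z∈(-6.5000,0).

With y'=λy (z=hλ):
  k1=λy_n ⇒ h·k1=z·y_n;  k2=λ(1+1/2z)y_n ⇒ h·k2=z(1+1/2z)y_n
  y_{n+1}/y_n = 1 + 9/13z + 4/13z(1+1/2z) = 1 + z + 2/13z²
  R(z) = 1 + z + 2/13z².

Find x<0 with |R(x)|<1.
x=-1.29: |R|=0.0340
R=1: x+2/13x²=0 ⇒ x=−13/2=-6.5000; min R=1−1/(4·2/13)=-0.6250>−1
Confirm numerically:
  x=-5.634: |R|=0.24938 <1
  x=-4.606: |R|=0.34212 <1
  x=-3.610: |R|=0.60506 <1
  x=-7.023: |R|=1.56508 >1
  x=-6.759: |R|=1.26932 >1
  x=-6.577: |R|=1.07791 >1
So |R|<1 on (-6.5000, 0).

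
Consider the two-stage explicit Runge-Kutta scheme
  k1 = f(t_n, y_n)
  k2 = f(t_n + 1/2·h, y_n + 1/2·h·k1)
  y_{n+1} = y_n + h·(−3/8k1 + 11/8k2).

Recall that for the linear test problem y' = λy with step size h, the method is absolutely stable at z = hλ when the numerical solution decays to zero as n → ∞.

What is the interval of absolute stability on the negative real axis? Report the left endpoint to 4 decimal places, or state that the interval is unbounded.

(-1.4545, 0).

Set f=λy, z=hλ:
  k1=λy_n ⇒ h·k1=z·y_n;  k2=λ(1+1/2z)y_n ⇒ h·k2=z(1+1/2z)y_n
  y_{n+1}/y_n = 1 − 3/8z + 11/8z(1+1/2z) = 1 + z + 11/16z²
  ⇒ R(z) = 1 + z + 11/16z².

Need |R(x)|<1, x<0.
x=-1.65: |R|=1.2217
R=1: x+11/16x²=0 ⇒ x=−16/11=-1.4545; min R=1−1/(4·11/16)=0.6364>−1
Confirm numerically:
  x=-1.412: |R|=0.95870 <1
  x=-1.117: |R|=0.74079 <1
  x=-0.992: |R|=0.68454 <1
  x=-0.889: |R|=0.65435 <1
  x=-1.919: |R|=1.61276 >1
  x=-1.840: |R|=1.48760 >1
So |R|<1 on (-1.4545, 0).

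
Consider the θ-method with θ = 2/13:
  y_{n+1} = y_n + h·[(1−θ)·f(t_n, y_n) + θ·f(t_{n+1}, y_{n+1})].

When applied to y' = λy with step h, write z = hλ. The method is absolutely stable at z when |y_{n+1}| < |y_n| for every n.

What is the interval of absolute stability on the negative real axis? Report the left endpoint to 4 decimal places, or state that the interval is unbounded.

With y'=λy (z=hλ):
  y_{n+1} = y_n + z·[11/13·y_n + 2/13·y_{n+1}] ⇒ (1 − 2/13z)y_{n+1} = (1 + 11/13z)y_n
  Hence R(z) = (1 + 11/13z)/(1 − 2/13z).

Boundary: |R(x)|=1, x<0.
x=-1.12: |R|=0.0446
R=−1: 1+11/13x = −1+2/13x ⇒ -9/13x=2 ⇒ x=2/(-9/13)=-2.8889
Confirm numerically:
  x=-2.096: |R|=0.58492 <1
  x=-2.081: |R|=0.57633 <1
  x=-1.488: |R|=0.21082 <1
  x=-3.311: |R|=1.19361 >1
  x=-3.269: |R|=1.17509 >1
  x=-3.108: |R|=1.10262 >1
Stable set (-2.8889, 0).

(-2.8889, 0).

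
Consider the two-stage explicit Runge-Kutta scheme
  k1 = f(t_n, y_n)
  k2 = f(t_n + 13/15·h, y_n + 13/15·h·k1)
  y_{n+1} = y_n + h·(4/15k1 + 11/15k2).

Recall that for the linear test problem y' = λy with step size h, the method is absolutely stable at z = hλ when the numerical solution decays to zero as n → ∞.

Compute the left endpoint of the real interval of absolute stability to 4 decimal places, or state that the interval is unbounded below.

Test eqn y'=λy, z=hλ:
  k1=λy_n ⇒ h·k1=z·y_n;  k2=λ(1+13/15z)y_n ⇒ h·k2=z(1+13/15z)y_n
  y_{n+1}/y_n = 1 + 4/15z + 11/15z(1+13/15z) = 1 + z + 143/225z²
  so R(z) = 1 + z + 143/225z².

Boundary: |R(x)|=1, x<0.
x=-0.69: |R|=0.6126
R=1: x+143/225x²=0 ⇒ x=−225/143=-1.5734; min R=1−1/(4·143/225)=0.6066>−1
Confirm numerically:
  x=-1.158: |R|=0.69426 <1
  x=-1.115: |R|=0.67514 <1
  x=-1.038: |R|=0.64678 <1
  x=-0.843: |R|=0.60866 <1
  x=-2.066: |R|=1.64678 >1
  x=-1.694: |R|=1.12981 >1
Interval (-1.5734, 0).

z* = -1.5734.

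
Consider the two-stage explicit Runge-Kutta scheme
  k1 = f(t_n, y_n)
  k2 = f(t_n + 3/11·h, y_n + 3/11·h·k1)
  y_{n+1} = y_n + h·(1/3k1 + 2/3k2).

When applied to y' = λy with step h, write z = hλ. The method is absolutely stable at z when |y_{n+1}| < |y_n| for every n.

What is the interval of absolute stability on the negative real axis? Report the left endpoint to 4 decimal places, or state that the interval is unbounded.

z∈(-5.5000,0).

On y'=λy, z=hλ:
  k1=λy_n ⇒ h·k1=z·y_n;  k2=λ(1+3/11z)y_n ⇒ h·k2=z(1+3/11z)y_n
  y_{n+1}/y_n = 1 + 1/3z + 2/3z(1+3/11z) = 1 + z + 2/11z²
  so R(z) = 1 + z + 2/11z².

Need |R(x)|<1, x<0.
x=-0.82: |R|=0.3023
R=1: x+2/11x²=0 ⇒ x=−11/2=-5.5000; min R=1−1/(4·2/11)=-0.3750>−1
Confirm numerically:
  x=-4.617: |R|=0.25876 <1
  x=-3.347: |R|=0.31020 <1
  x=-2.815: |R|=0.37423 <1
  x=-5.957: |R|=1.49497 >1
  x=-5.911: |R|=1.44171 >1
  x=-5.721: |R|=1.22988 >1
Stable set (-5.5000, 0).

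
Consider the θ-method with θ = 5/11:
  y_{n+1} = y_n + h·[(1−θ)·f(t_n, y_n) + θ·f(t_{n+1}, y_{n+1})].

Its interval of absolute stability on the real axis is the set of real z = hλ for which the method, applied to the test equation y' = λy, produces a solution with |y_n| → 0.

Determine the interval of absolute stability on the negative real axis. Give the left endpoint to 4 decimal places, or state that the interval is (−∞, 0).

With y'=λy (z=hλ):
  y_{n+1} = y_n + z·[6/11·y_n + 5/11·y_{n+1}] ⇒ (1 − 5/11z)y_{n+1} = (1 + 6/11z)y_n
  Hence R(z) = (1 + 6/11z)/(1 − 5/11z).

Need |R(x)|<1, x<0.
x=-1.43: |R|=0.1333
R=−1: 1+6/11x = −1+5/11x ⇒ -1/11x=2 ⇒ x=2/(-1/11)=-22.0000
Confirm numerically:
  x=-13.171: |R|=0.88512 <1
  x=-12.198: |R|=0.86384 <1
  x=-11.478: |R|=0.84615 <1
  x=-9.826: |R|=0.79754 <1
  x=-22.597: |R|=1.00482 >1
  x=-22.235: |R|=1.00192 >1
So |R|<1 on (-22.0000, 0).

z∈(-22.0000,0).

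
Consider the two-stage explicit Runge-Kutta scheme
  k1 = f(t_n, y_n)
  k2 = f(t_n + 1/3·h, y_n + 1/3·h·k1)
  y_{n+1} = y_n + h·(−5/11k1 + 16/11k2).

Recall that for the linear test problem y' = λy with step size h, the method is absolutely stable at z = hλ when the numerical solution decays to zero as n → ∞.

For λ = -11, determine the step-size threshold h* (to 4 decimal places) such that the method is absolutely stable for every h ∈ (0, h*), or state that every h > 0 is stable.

(-2.0625,0); λ=-11 ⇒ h* = (33/16)/11 = 0.1875.

With y'=λy (z=hλ):
  k1=λy_n ⇒ h·k1=z·y_n;  k2=λ(1+1/3z)y_n ⇒ h·k2=z(1+1/3z)y_n
  y_{n+1}/y_n = 1 − 5/11z + 16/11z(1+1/3z) = 1 + z + 16/33z²
  R(z) = 1 + z + 16/33z².

Solve |R(x)|<1 on ℝ⁻.
x=-1.48: |R|=0.5820
R=1: x+16/33x²=0 ⇒ x=−33/16=-2.0625; min R=1−1/(4·16/33)=0.4844>−1
Confirm numerically:
  x=-1.346: |R|=0.53241 <1
  x=-1.062: |R|=0.48483 <1
  x=-0.871: |R|=0.49683 <1
  x=-2.615: |R|=1.70050 >1
  x=-2.158: |R|=1.09992 >1
Stable set (-2.0625, 0).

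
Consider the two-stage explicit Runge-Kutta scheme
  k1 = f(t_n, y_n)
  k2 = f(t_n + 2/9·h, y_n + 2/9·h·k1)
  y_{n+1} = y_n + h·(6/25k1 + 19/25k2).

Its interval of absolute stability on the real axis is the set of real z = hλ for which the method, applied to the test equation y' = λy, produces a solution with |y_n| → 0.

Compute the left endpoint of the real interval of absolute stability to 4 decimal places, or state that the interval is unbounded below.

Test eqn y'=λy, z=hλ:
  k1=λy_n ⇒ h·k1=z·y_n;  k2=λ(1+2/9z)y_n ⇒ h·k2=z(1+2/9z)y_n
  y_{n+1}/y_n = 1 + 6/25z + 19/25z(1+2/9z) = 1 + z + 38/225z²
  Hence R(z) = 1 + z + 38/225z².

Need |R(x)|<1, x<0.
x=-0.98: |R|=0.1822
R=1: x+38/225x²=0 ⇒ x=−225/38=-5.9211; min R=1−1/(4·38/225)=-0.4803>−1
Confirm numerically:
  x=-5.783: |R|=0.86517 <1
  x=-3.747: |R|=0.37580 <1
  x=-2.709: |R|=0.46958 <1
  x=-2.474: |R|=0.44029 <1
  x=-6.395: |R|=1.51188 >1
  x=-6.258: |R|=1.35612 >1
Interval (-5.9211, 0).

z* = -5.9211.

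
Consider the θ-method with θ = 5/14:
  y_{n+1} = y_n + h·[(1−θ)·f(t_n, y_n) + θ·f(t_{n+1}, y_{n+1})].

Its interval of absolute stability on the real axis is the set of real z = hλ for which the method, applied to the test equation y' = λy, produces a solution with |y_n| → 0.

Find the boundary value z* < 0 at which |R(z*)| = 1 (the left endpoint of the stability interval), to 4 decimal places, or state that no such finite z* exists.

z* = -7.0000.

With y'=λy (z=hλ):
  y_{n+1} = y_n + z·[9/14·y_n + 5/14·y_{n+1}] ⇒ (1 − 5/14z)y_{n+1} = (1 + 9/14z)y_n
  so R(z) = (1 + 9/14z)/(1 − 5/14z).

Solve |R(x)|<1 on ℝ⁻.
x=-0.43: |R|=0.6272
R=−1: 1+9/14x = −1+5/14x ⇒ -2/7x=2 ⇒ x=2/(-2/7)=-7.0000
Confirm numerically:
  x=-6.555: |R|=0.96195 <1
  x=-5.589: |R|=0.86544 <1
  x=-3.519: |R|=0.55930 <1
  x=-3.394: |R|=0.53426 <1
  x=-7.590: |R|=1.04543 >1
  x=-7.374: |R|=1.02941 >1
Stable set (-7.0000, 0).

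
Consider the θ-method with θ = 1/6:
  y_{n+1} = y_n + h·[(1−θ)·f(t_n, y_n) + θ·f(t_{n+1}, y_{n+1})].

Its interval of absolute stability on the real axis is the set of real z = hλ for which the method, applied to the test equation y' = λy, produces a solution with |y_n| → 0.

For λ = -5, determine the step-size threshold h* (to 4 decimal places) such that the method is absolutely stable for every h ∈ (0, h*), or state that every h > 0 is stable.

On y'=λy, z=hλ:
  y_{n+1} = y_n + z·[5/6·y_n + 1/6·y_{n+1}] ⇒ (1 − 1/6z)y_{n+1} = (1 + 5/6z)y_n
  Hence R(z) = (1 + 5/6z)/(1 − 1/6z).

Need |R(x)|<1, x<0.
x=-0.54: |R|=0.5046
R=−1: 1+5/6x = −1+1/6x ⇒ -2/3x=2 ⇒ x=2/(-2/3)=-3.0000
Confirm numerically:
  x=-2.770: |R|=0.89510 <1
  x=-2.425: |R|=0.72700 <1
  x=-2.310: |R|=0.66787 <1
  x=-3.276: |R|=1.11902 >1
  x=-3.224: |R|=1.09714 >1
Stable set (-3.0000, 0).

(-3.0000,0); λ=-5 ⇒ h* = (3)/5 = 0.6000.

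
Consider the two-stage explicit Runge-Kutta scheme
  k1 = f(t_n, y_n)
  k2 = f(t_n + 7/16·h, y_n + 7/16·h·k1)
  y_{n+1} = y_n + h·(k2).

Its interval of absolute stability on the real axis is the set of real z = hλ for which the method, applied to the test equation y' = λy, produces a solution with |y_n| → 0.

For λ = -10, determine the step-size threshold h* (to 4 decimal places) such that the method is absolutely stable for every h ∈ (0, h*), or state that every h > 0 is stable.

Test eqn y'=λy, z=hλ:
  k1=λy_n ⇒ h·k1=z·y_n;  k2=λ(1+7/16z)y_n ⇒ h·k2=z(1+7/16z)y_n
  y_{n+1}/y_n = 1 + z(1+7/16z) = 1 + z + 7/16z²
  so R(z) = 1 + z + 7/16z².

Solve |R(x)|<1 on ℝ⁻.
x=-1.46: |R|=0.4726
R=1: x+7/16x²=0 ⇒ x=−16/7=-2.2857; min R=1−1/(4·7/16)=0.4286>−1
Confirm numerically:
  x=-2.085: |R|=0.81691 <1
  x=-2.078: |R|=0.81116 <1
  x=-1.861: |R|=0.65420 <1
  x=-1.426: |R|=0.46365 <1
  x=-2.696: |R|=1.48393 >1
  x=-2.476: |R|=1.20613 >1
Interval (-2.2857, 0).

(-2.2857,0); λ=-10 ⇒ h* = (16/7)/10 = 0.2286.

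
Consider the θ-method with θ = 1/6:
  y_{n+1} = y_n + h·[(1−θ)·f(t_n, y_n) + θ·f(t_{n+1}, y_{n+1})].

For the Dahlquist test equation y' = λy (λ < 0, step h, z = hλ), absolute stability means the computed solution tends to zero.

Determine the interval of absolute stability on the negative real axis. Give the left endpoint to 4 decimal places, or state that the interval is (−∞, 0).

Test eqn y'=λy, z=hλ:
  y_{n+1} = y_n + z·[5/6·y_n + 1/6·y_{n+1}] ⇒ (1 − 1/6z)y_{n+1} = (1 + 5/6z)y_n
  R(z) = (1 + 5/6z)/(1 − 1/6z).

Find x<0 with |R(x)|<1.
x=-1.06: |R|=0.0992
R=−1: 1+5/6x = −1+1/6x ⇒ -2/3x=2 ⇒ x=2/(-2/3)=-3.0000
Confirm numerically:
  x=-2.682: |R|=0.85349 <1
  x=-2.605: |R|=0.81639 <1
  x=-2.435: |R|=0.73207 <1
  x=-3.445: |R|=1.18846 >1
  x=-3.285: |R|=1.12278 >1
  x=-3.064: |R|=1.02824 >1
So |R|<1 on (-3.0000, 0).

z∈(-3.0000,0).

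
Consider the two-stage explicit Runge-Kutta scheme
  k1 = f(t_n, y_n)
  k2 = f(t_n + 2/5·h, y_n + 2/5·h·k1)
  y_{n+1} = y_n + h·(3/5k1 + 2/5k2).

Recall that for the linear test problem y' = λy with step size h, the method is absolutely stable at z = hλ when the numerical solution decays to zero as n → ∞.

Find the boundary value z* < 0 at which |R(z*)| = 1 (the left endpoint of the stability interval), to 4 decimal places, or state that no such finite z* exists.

z* = -6.2500.

On y'=λy, z=hλ:
  k1=λy_n ⇒ h·k1=z·y_n;  k2=λ(1+2/5z)y_n ⇒ h·k2=z(1+2/5z)y_n
  y_{n+1}/y_n = 1 + 3/5z + 2/5z(1+2/5z) = 1 + z + 4/25z²
  Hence R(z) = 1 + z + 4/25z².

Need |R(x)|<1, x<0.
x=-1.71: |R|=0.2421
R=1: x+4/25x²=0 ⇒ x=−25/4=-6.2500; min R=1−1/(4·4/25)=-0.5625>−1
Confirm numerically:
  x=-5.972: |R|=0.73437 <1
  x=-5.295: |R|=0.19092 <1
  x=-3.398: |R|=0.55058 <1
  x=-3.072: |R|=0.56205 <1
  x=-6.590: |R|=1.35850 >1
  x=-6.475: |R|=1.23310 >1
  x=-6.456: |R|=1.21279 >1
Stable set (-6.2500, 0).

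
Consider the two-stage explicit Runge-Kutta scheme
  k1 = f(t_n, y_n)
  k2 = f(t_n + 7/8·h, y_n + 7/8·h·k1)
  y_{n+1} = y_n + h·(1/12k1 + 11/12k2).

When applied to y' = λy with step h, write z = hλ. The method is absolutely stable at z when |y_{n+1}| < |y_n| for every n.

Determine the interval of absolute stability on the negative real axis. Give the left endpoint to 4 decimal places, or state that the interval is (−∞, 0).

Test eqn y'=λy, z=hλ:
  k1=λy_n ⇒ h·k1=z·y_n;  k2=λ(1+7/8z)y_n ⇒ h·k2=z(1+7/8z)y_n
  y_{n+1}/y_n = 1 + 1/12z + 11/12z(1+7/8z) = 1 + z + 77/96z²
  ⇒ R(z) = 1 + z + 77/96z².

Need |R(x)|<1, x<0.
x=-0.51: |R|=0.6986
R=1: x+77/96x²=0 ⇒ x=−96/77=-1.2468; min R=1−1/(4·77/96)=0.6883>−1
Confirm numerically:
  x=-1.184: |R|=0.94041 <1
  x=-1.075: |R|=0.85191 <1
  x=-0.794: |R|=0.71166 <1
  x=-0.709: |R|=0.69419 <1
  x=-1.663: |R|=1.55522 >1
  x=-1.267: |R|=1.02058 >1
Interval (-1.2468, 0).

z∈(-1.2468,0).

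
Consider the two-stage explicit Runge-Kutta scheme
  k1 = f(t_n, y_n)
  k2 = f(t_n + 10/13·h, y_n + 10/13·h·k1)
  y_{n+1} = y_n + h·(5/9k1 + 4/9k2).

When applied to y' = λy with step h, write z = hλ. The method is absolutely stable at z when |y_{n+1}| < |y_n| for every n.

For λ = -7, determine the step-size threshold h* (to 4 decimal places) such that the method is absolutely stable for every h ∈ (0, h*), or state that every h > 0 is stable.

(-2.9250,0); λ=-7 ⇒ h* = (117/40)/7 = 0.4179.

With y'=λy (z=hλ):
  k1=λy_n ⇒ h·k1=z·y_n;  k2=λ(1+10/13z)y_n ⇒ h·k2=z(1+10/13z)y_n
  y_{n+1}/y_n = 1 + 5/9z + 4/9z(1+10/13z) = 1 + z + 40/117z²
  so R(z) = 1 + z + 40/117z².

Boundary: |R(x)|=1, x<0.
x=-1.26: |R|=0.2828
R=1: x+40/117x²=0 ⇒ x=−117/40=-2.9250; min R=1−1/(4·40/117)=0.2687>−1
Confirm numerically:
  x=-2.376: |R|=0.55404 <1
  x=-1.343: |R|=0.27363 <1
  x=-1.185: |R|=0.29508 <1
  x=-3.144: |R|=1.23540 >1
  x=-3.009: |R|=1.08641 >1
Interval (-2.9250, 0).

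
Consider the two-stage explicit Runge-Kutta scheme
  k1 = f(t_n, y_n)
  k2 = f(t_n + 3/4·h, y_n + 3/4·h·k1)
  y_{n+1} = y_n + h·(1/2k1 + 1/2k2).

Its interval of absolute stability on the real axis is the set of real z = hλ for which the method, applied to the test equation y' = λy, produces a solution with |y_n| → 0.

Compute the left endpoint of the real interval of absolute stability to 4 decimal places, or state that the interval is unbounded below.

z* = -2.6667.

With y'=λy (z=hλ):
  k1=λy_n ⇒ h·k1=z·y_n;  k2=λ(1+3/4z)y_n ⇒ h·k2=z(1+3/4z)y_n
  y_{n+1}/y_n = 1 + 1/2z + 1/2z(1+3/4z) = 1 + z + 3/8z²
  ⇒ R(z) = 1 + z + 3/8z².

Solve |R(x)|<1 on ℝ⁻.
x=-0.9: |R|=0.4038
R=1: x+3/8x²=0 ⇒ x=−8/3=-2.6667; min R=1−1/(4·3/8)=0.3333>−1
Confirm numerically:
  x=-2.066: |R|=0.53463 <1
  x=-1.790: |R|=0.41154 <1
  x=-1.528: |R|=0.34754 <1
  x=-3.078: |R|=1.47478 >1
  x=-2.961: |R|=1.32682 >1
  x=-2.910: |R|=1.26554 >1
So |R|<1 on (-2.6667, 0).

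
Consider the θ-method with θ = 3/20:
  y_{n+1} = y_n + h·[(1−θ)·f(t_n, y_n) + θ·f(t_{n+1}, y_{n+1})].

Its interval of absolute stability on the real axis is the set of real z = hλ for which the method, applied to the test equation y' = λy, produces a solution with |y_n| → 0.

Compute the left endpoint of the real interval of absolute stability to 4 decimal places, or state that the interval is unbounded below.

left endpoint -2.8571.

Set f=λy, z=hλ:
  y_{n+1} = y_n + z·[17/20·y_n + 3/20·y_{n+1}] ⇒ (1 − 3/20z)y_{n+1} = (1 + 17/20z)y_n
  ⇒ R(z) = (1 + 17/20z)/(1 − 3/20z).

Boundary: |R(x)|=1, x<0.
x=-1.8: |R|=0.4173
R=−1: 1+17/20x = −1+3/20x ⇒ -7/10x=2 ⇒ x=2/(-7/10)=-2.8571
Confirm numerically:
  x=-2.731: |R|=0.93736 <1
  x=-1.546: |R|=0.25497 <1
  x=-1.479: |R|=0.21046 <1
  x=-3.245: |R|=1.18261 >1
  x=-3.089: |R|=1.11091 >1
  x=-3.051: |R|=1.09310 >1
Interval (-2.8571, 0).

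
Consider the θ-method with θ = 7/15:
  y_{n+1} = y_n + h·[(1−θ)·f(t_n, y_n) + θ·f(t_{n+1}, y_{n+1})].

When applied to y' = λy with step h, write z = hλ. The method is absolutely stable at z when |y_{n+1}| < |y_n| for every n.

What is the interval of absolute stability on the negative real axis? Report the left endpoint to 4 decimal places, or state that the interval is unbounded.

Test eqn y'=λy, z=hλ:
  y_{n+1} = y_n + z·[8/15·y_n + 7/15·y_{n+1}] ⇒ (1 − 7/15z)y_{n+1} = (1 + 8/15z)y_n
  Hence R(z) = (1 + 8/15z)/(1 − 7/15z).

Solve |R(x)|<1 on ℝ⁻.
x=-0.8: |R|=0.4175
R=−1: 1+8/15x = −1+7/15x ⇒ -1/15x=2 ⇒ x=2/(-1/15)=-30.0000
Confirm numerically:
  x=-25.021: |R|=0.97381 <1
  x=-24.770: |R|=0.97224 <1
  x=-22.473: |R|=0.95632 <1
  x=-30.425: |R|=1.00186 >1
  x=-30.380: |R|=1.00167 >1
  x=-30.146: |R|=1.00065 >1
So |R|<1 on (-30.0000, 0).

z∈(-30.0000,0).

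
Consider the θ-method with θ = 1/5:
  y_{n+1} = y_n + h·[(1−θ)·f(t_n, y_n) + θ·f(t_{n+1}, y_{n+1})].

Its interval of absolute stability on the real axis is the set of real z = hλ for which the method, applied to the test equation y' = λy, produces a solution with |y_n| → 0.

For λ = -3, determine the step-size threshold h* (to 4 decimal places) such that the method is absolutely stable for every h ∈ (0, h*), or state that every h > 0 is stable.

(-3.3333,0); λ=-3 ⇒ h* = (10/3)/3 = 1.1111.

Set f=λy, z=hλ:
  y_{n+1} = y_n + z·[4/5·y_n + 1/5·y_{n+1}] ⇒ (1 − 1/5z)y_{n+1} = (1 + 4/5z)y_n
  R(z) = (1 + 4/5z)/(1 − 1/5z).

Need |R(x)|<1, x<0.
x=-1.55: |R|=0.1832
R=−1: 1+4/5x = −1+1/5x ⇒ -3/5x=2 ⇒ x=2/(-3/5)=-3.3333
Confirm numerically:
  x=-2.635: |R|=0.72561 <1
  x=-2.047: |R|=0.45239 <1
  x=-1.596: |R|=0.20982 <1
  x=-1.505: |R|=0.15680 <1
  x=-3.913: |R|=1.19511 >1
  x=-3.710: |R|=1.12974 >1
Stable set (-3.3333, 0).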